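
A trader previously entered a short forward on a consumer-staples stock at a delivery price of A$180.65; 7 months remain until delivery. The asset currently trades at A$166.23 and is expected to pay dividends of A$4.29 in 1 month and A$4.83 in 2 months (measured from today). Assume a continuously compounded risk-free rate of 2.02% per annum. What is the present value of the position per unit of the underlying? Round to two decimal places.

PV(remaining dividends) I = 4.29·e^(−0.0202·1/12) + 4.83·e^(−0.0202·2/12) = 9.0966
Current forward F = (S − I)·e^(rT) = (166.23 − 9.0966)·e^(0.0202·7/12) = 157.1334 × 1.011853 = 158.9959
Value (long) = (F − K)·e^(−rT) = (158.9959 − 180.65) × 0.988286 = -21.4004
Short position value = −(long value) = A$21.40

A$21.40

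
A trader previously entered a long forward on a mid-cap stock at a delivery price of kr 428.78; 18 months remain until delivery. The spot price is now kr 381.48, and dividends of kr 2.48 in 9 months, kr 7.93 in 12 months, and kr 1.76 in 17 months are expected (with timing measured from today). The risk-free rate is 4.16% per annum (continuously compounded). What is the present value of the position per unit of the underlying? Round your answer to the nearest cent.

PV(remaining dividends) I = 2.48·e^(−0.0416·9/12) + 7.93·e^(−0.0416·12/12) + 1.76·e^(−0.0416·17/12) = 11.6700
Current forward F = (S − I)·e^(rT) = (381.48 − 11.6700)·e^(0.0416·18/12) = 369.8100 × 1.064388 = 393.6213
Value (long) = (F − K)·e^(−rT) = (393.6213 − 428.78) × 0.939507 = -33.0318
Value = -kr 33.03

-kr 33.03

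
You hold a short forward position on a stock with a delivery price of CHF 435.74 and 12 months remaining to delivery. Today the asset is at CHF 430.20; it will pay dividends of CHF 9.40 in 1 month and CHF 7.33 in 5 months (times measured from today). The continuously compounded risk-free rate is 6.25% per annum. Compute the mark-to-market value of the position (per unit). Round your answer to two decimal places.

PV(remaining dividends) I = 9.40·e^(−0.0625·1/12) + 7.33·e^(−0.0625·5/12) = 16.4927
Current forward F = (S − I)·e^(rT) = (430.20 − 16.4927)·e^(0.0625·12/12) = 413.7073 × 1.064494 = 440.3889
Value (long) = (F − K)·e^(−rT) = (440.3889 − 435.74) × 0.939413 = 4.3672
Short position value = −(long value) = -CHF 4.37

-CHF 4.37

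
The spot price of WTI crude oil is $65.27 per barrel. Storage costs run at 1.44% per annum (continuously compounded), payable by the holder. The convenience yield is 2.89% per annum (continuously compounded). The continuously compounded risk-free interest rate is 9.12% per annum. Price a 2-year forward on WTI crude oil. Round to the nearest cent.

$76.09 per barrel

Net carry = r + u − y = 0.0912 + 0.0144 − 0.0289 = 0.0767
F = S·e^((r+u−y)T) = 65.27 · e^(0.0767 × 2) = 65.27 · e^0.153400
= 65.27 × 1.165791 = $76.09 per barrel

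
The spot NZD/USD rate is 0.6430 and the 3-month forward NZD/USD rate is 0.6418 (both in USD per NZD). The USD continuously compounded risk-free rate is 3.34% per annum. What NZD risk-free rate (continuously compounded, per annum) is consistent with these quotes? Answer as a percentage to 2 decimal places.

4.09%

F = S·e^((r_USD − r_NZD)T) ⇒ r_NZD = r_USD − ln(F/S)/T
ln(0.6418/0.6430) = -0.001868; /(3/12) = -0.007472
r_NZD = 0.0334 + 0.007472 = 0.040872
r_NZD = 4.09%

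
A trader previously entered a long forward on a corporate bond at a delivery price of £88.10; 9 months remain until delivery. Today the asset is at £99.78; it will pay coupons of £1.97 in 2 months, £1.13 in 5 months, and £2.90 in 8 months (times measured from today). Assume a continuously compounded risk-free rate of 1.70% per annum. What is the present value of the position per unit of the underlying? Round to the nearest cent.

PV(remaining coupons) I = 1.97·e^(−0.0170·2/12) + 1.13·e^(−0.0170·5/12) + 2.90·e^(−0.0170·8/12) = 5.9538
Current forward F = (S − I)·e^(rT) = (99.78 − 5.9538)·e^(0.0170·9/12) = 93.8262 × 1.012832 = 95.0302
Value (long) = (F − K)·e^(−rT) = (95.0302 − 88.10) × 0.987331 = 6.8424
Value = £6.84

£6.84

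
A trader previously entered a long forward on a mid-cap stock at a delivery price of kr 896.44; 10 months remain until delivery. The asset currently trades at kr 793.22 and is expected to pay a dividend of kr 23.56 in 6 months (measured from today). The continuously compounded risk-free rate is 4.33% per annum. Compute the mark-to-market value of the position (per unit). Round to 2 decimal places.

-kr 94.51

PV(remaining dividends) I = 23.56·e^(−0.0433·6/12) = 23.0554
Current forward F = (S − I)·e^(rT) = (793.22 − 23.0554)·e^(0.0433·10/12) = 770.1646 × 1.036742 = 798.4620
Value (long) = (F − K)·e^(−rT) = (798.4620 − 896.44) × 0.964560 = -94.5057
Value = -kr 94.51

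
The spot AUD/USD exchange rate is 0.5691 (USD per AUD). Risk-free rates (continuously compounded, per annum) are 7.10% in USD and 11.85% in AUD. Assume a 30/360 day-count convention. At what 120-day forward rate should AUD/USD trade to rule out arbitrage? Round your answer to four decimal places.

0.5602

F = S·e^((r_USD − r_AUD)T) = 0.5691 · e^((0.0710 − 0.1185) × 120/360)
= 0.5691 · e^-0.015833 = 0.5691 × 0.984292
F = 0.5602 USD per AUD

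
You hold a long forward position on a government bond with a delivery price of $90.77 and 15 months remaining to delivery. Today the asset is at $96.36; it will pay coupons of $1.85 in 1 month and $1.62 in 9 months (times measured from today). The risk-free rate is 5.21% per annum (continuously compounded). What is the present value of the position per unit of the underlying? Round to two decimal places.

$7.91

PV(remaining coupons) I = 1.85·e^(−0.0521·1/12) + 1.62·e^(−0.0521·9/12) = 3.3999
Current forward F = (S − I)·e^(rT) = (96.36 − 3.3999)·e^(0.0521·15/12) = 92.9601 × 1.067292 = 99.2156
Value (long) = (F − K)·e^(−rT) = (99.2156 − 90.77) × 0.936950 = 7.9131
Value = $7.91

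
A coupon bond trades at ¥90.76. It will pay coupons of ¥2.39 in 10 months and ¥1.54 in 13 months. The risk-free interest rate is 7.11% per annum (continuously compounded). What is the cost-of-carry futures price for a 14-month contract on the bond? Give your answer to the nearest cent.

¥94.61

PV(coupons) I = 2.39·e^(−0.0711·10/12) + 1.54·e^(−0.0711·13/12)
I = 2.2525 + 1.4258 = 3.6783
F = (S − I)·e^(rT) = (90.76 − 3.6783) · e^(0.0711·14/12)
= 87.0817 · e^0.082950 = 87.0817 × 1.086487 = ¥94.61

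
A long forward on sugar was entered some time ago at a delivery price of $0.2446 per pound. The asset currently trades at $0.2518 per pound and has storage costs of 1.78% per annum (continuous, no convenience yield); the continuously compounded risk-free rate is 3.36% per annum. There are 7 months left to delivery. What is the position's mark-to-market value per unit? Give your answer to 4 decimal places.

$0.0146 per pound

Current fair forward for the remaining 7 months: F = S·e^((r + u)·T), (r + u) = 0.0336 + 0.0178 = 0.0514
F = 0.2518 · e^(0.0514 × 7/12) = 0.2518 × 1.030437 = 0.2595
Value of long forward = (F − K)·e^(−rT) = (0.2595 − 0.2446) · e^(−0.0336·7/12)
= 0.0149 × 0.980591 = 0.0146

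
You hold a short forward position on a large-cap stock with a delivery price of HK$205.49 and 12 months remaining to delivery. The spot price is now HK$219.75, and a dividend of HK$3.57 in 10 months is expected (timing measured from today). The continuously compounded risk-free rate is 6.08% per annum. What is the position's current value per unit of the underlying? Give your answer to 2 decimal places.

-HK$22.99

PV(remaining dividends) I = 3.57·e^(−0.0608·10/12) = 3.3936
Current forward F = (S − I)·e^(rT) = (219.75 − 3.3936)·e^(0.0608·12/12) = 216.3564 × 1.062686 = 229.9189
Value (long) = (F − K)·e^(−rT) = (229.9189 − 205.49) × 0.941011 = 22.9879
Short position value = −(long value) = -HK$22.99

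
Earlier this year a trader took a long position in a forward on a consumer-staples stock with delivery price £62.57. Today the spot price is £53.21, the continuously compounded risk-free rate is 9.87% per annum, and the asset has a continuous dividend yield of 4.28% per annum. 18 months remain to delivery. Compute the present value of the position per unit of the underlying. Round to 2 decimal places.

-£4.06

Current fair forward for the remaining 18 months: F = S·e^((r − q)·T), (r − q) = 0.0987 − 0.0428 = 0.0559
F = 53.21 · e^(0.0559 × 18/12) = 53.21 × 1.087466 = 57.8641
Value of long forward = (F − K)·e^(−rT) = (57.8641 − 62.57) · e^(−0.0987·18/12)
= -4.7059 × 0.862388 = -4.06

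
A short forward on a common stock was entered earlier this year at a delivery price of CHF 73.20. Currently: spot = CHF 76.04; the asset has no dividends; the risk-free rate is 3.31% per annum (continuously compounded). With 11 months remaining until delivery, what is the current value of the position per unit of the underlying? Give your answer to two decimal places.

-CHF 5.03

Current fair forward for the remaining 11 months: F = S·e^(r·T), r = 0.0331
F = 76.04 · e^(0.0331 × 11/12) = 76.04 × 1.030807 = 78.3826
Value of long forward = (F − K)·e^(−rT) = (78.3826 − 73.20) · e^(−0.0331·11/12)
= 5.1826 × 0.970114 = 5.03
Short position value = −(long value) = -CHF 5.03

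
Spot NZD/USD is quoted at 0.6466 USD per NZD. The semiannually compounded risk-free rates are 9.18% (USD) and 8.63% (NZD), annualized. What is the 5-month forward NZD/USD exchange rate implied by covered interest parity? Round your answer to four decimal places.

0.6480

By covered interest parity, F = S · (1+r_USD/2)^(2T) / (1+r_NZD/2)^(2T)
= 0.6466 × 1.038106 / 1.035831 = 0.6466 × 1.002196
F = 0.6480 USD per NZD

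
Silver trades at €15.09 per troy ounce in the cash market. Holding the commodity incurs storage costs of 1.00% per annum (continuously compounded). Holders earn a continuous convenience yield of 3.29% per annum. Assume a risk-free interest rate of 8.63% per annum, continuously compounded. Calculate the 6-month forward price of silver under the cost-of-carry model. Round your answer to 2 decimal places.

€15.58 per troy ounce

Net carry = r + u − y = 0.0863 + 0.0100 − 0.0329 = 0.0634
F = S·e^((r+u−y)T) = 15.09 · e^(0.0634 × 6/12) = 15.09 · e^0.031700
= 15.09 × 1.032208 = €15.58 per troy ounce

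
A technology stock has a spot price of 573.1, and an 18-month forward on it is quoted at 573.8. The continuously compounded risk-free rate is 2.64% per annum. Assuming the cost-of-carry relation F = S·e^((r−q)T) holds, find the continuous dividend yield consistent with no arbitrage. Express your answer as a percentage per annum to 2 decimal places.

From F = S·e^((r−q)T): (r − q) = ln(F/S)/T
ln(573.8/573.1) = ln(1.001221) = 0.001220
(r − q) = 0.001220 / (18/12) = 0.000813
q = r − ln(F/S)/T = 0.0264 − 0.000813 = 0.025587
q = 2.56%

2.56%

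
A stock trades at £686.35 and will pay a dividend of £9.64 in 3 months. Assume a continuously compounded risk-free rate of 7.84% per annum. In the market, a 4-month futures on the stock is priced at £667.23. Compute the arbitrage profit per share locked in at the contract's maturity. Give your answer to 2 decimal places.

PV(dividends) I = 9.64·e^(−0.0784·3/12) = 9.4529
Fair futures F* = (S − I)·e^(rT) = (686.35 − 9.4529)·e^0.026133 = 676.8971 × 1.026477 = 694.8193
Market £667.23 < fair 694.8193: forward underpriced → reverse cash-and-carry (short the stock, invest proceeds at r, pay the dividends, go long the forward).
Profit at T = |F_mkt − F*| = |667.23 − 694.8193| = £27.59 per share

£27.59 per share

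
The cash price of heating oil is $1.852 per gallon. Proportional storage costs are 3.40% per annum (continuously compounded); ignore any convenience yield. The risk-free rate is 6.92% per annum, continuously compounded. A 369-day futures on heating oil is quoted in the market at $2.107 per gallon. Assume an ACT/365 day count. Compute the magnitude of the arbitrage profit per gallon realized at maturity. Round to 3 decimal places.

Fair futures: F* = S·e^(carry·T), with carry = (r + u) = 0.0692 + 0.0340 = 0.1032
F* = 1.852 · e^(0.1032 × 369/365) = 1.852 · e^0.104331 = 1.852 × 1.109968 = $2.0557
Market $2.107 > fair $2.0557: forward overpriced → cash-and-carry (buy spot, short the forward).
At maturity, profit = |F_mkt − F*| = |2.107 − 2.0557| = $0.051 per gallon

$0.051 per gallon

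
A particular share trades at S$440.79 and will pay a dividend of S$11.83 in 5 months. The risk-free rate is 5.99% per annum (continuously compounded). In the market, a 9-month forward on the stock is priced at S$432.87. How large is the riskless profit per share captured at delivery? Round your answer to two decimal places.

S$16.11 per share

PV(dividends) I = 11.83·e^(−0.0599·5/12) = 11.5384
Fair forward F* = (S − I)·e^(rT) = (440.79 − 11.5384)·e^0.044925 = 429.2516 × 1.045949 = 448.9753
Market S$432.87 < fair 448.9753: forward underpriced → reverse cash-and-carry (short the stock, invest proceeds at r, pay the dividends, go long the forward).
Profit at T = |F_mkt − F*| = |432.87 − 448.9753| = S$16.11 per share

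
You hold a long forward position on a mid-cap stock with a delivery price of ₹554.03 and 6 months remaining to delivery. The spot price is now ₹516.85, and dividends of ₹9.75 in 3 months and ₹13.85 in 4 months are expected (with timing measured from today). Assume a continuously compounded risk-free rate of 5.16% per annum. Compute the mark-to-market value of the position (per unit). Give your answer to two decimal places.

PV(remaining dividends) I = 9.75·e^(−0.0516·3/12) + 13.85·e^(−0.0516·4/12) = 23.2388
Current forward F = (S − I)·e^(rT) = (516.85 − 23.2388)·e^(0.0516·6/12) = 493.6112 × 1.026136 = 506.5122
Value (long) = (F − K)·e^(−rT) = (506.5122 − 554.03) × 0.974530 = -46.3075
Value = -₹46.31

-₹46.31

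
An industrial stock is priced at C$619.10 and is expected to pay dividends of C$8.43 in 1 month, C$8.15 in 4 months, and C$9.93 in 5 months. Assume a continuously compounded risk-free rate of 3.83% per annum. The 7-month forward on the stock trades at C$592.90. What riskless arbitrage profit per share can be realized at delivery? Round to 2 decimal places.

PV(dividends) I = 8.43·e^(−0.0383·1/12) + 8.15·e^(−0.0383·4/12) + 9.93·e^(−0.0383·5/12) = 26.2225
Fair forward F* = (S − I)·e^(rT) = (619.10 − 26.2225)·e^0.022342 = 592.8775 × 1.022593 = 606.2724
Market C$592.90 < fair 606.2724: forward underpriced → reverse cash-and-carry (short the stock, invest proceeds at r, pay the dividends, go long the forward).
Profit at T = |F_mkt − F*| = |592.90 − 606.2724| = C$13.37 per share

C$13.37 per share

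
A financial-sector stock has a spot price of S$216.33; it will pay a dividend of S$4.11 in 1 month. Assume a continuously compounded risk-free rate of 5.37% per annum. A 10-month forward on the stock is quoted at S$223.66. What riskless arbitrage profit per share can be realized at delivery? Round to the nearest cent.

S$1.71 per share

PV(dividends) I = 4.11·e^(−0.0537·1/12) = 4.0916
Fair forward F* = (S − I)·e^(rT) = (216.33 − 4.0916)·e^0.044750 = 212.2384 × 1.045766 = 221.9517
Market S$223.66 > fair 221.9517: forward overpriced → cash-and-carry (borrow at r, buy the stock and collect the dividends, short the forward).
Profit at T = |F_mkt − F*| = |223.66 − 221.9517| = S$1.71 per share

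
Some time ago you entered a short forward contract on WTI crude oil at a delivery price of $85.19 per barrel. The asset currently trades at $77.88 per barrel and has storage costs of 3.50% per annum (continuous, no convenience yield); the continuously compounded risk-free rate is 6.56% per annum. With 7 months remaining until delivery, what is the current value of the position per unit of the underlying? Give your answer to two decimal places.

$2.51 per barrel

Current fair forward for the remaining 7 months: F = S·e^((r + u)·T), (r + u) = 0.0656 + 0.0350 = 0.1006
F = 77.88 · e^(0.1006 × 7/12) = 77.88 × 1.060439 = 82.5870
Value of long forward = (F − K)·e^(−rT) = (82.5870 − 85.19) · e^(−0.0656·7/12)
= -2.6030 × 0.962456 = -2.51
Short position value = −(long value) = $2.51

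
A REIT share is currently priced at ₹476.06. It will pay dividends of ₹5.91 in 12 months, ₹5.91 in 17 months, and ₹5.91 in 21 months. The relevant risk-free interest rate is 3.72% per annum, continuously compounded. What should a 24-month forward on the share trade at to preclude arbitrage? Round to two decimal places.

PV(dividends) I = 5.91·e^(−0.0372·12/12) + 5.91·e^(−0.0372·17/12) + 5.91·e^(−0.0372·21/12)
I = 5.6942 + 5.6066 + 5.5375 = 16.8383
F = (S − I)·e^(rT) = (476.06 − 16.8383) · e^(0.0372·24/12)
= 459.2217 · e^0.074400 = 459.2217 × 1.077238 = ₹494.69

₹494.69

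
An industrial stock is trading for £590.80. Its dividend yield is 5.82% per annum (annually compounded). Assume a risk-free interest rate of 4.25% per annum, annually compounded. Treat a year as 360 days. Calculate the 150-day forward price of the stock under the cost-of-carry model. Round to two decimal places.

F = S · (1+r)^T / (1+q)^T
= 590.80 × 1.017494 / 1.023851 = 590.80 × 0.993791
F = £587.13

£587.13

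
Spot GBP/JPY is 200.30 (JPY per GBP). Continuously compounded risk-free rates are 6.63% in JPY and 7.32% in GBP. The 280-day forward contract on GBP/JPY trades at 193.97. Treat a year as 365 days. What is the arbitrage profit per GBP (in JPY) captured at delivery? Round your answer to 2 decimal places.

Fair forward: F* = S·e^(carry·T), with carry = (r_JPY − r_GBP) = 0.0663 − 0.0732 = -0.0069
F* = 200.30 · e^(-0.0069 × 280/365) = 200.30 · e^-0.005293 = 200.30 × 0.994721 = 199.2426
Market 193.97 < fair 199.2426: forward underpriced → reverse cash-and-carry (short spot, go long the forward).
At maturity, profit = |F_mkt − F*| = |193.97 − 199.2426| = 5.27 per GBP (in JPY)

5.27 per GBP (in JPY)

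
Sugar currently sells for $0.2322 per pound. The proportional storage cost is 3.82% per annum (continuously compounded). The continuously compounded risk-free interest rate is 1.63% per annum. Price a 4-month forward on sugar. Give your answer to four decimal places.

$0.2365 per pound

Net carry = r + u − y = 0.0163 + 0.0382 − 0.0000 = 0.0545
F = S·e^((r+u−y)T) = 0.2322 · e^(0.0545 × 4/12) = 0.2322 · e^0.018167
= 0.2322 × 1.018333 = $0.2365 per pound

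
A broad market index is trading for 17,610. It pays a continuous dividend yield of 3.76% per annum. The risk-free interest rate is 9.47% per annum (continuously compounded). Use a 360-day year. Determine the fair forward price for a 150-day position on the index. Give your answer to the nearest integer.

18,034

F = S·e^((r − q)T) = 17610 · e^((0.0947 − 0.0376) × 150/360)
= 17610 · e^0.023792 = 17610 × 1.024077
F = 18,034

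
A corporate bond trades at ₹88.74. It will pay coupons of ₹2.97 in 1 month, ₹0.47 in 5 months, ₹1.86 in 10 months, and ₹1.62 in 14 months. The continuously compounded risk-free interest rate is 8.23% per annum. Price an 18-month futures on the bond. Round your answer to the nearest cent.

PV(coupons) I = 2.97·e^(−0.0823·1/12) + 0.47·e^(−0.0823·5/12) + 1.86·e^(−0.0823·10/12) + 1.62·e^(−0.0823·14/12)
I = 2.9497 + 0.4542 + 1.7367 + 1.4717 = 6.6123
F = (S − I)·e^(rT) = (88.74 − 6.6123) · e^(0.0823·18/12)
= 82.1277 · e^0.123450 = 82.1277 × 1.131393 = ₹92.92

₹92.92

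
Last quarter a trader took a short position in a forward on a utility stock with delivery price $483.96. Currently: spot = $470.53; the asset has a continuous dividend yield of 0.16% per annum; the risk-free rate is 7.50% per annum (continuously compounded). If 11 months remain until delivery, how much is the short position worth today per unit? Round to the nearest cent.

Current fair forward for the remaining 11 months: F = S·e^((r − q)·T), (r − q) = 0.0750 − 0.0016 = 0.0734
F = 470.53 · e^(0.0734 × 11/12) = 470.53 × 1.069598 = 503.2779
Value of long forward = (F − K)·e^(−rT) = (503.2779 − 483.96) · e^(−0.0750·11/12)
= 19.3179 × 0.933560 = 18.03
Short position value = −(long value) = -$18.03

-$18.03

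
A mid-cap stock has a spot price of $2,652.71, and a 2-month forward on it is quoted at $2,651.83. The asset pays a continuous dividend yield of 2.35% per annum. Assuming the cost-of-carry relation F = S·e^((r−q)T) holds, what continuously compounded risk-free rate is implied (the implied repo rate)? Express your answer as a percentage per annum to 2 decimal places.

2.15%

From F = S·e^((r−q)T): (r − q) = ln(F/S)/T
ln(2651.83/2652.71) = ln(0.999668) = -0.000332
(r − q) = -0.000332 / (2/12) = -0.001992
r = ln(F/S)/T + q = -0.001992 + 0.0235 = 0.021508
r = 2.15%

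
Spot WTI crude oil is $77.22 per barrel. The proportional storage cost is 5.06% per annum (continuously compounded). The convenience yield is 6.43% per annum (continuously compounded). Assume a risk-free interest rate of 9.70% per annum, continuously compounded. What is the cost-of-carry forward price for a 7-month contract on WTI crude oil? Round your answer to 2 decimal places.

$81.06 per barrel

Net carry = r + u − y = 0.0970 + 0.0506 − 0.0643 = 0.0833
F = S·e^((r+u−y)T) = 77.22 · e^(0.0833 × 7/12) = 77.22 · e^0.048592
= 77.22 × 1.049792 = $81.06 per barrel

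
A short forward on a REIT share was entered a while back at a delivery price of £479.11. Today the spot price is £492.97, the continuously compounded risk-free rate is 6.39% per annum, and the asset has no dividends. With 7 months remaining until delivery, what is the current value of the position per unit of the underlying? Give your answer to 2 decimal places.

Current fair forward for the remaining 7 months: F = S·e^(r·T), r = 0.0639
F = 492.97 · e^(0.0639 × 7/12) = 492.97 × 1.037978 = 511.6920
Value of long forward = (F − K)·e^(−rT) = (511.6920 − 479.11) · e^(−0.0639·7/12)
= 32.5820 × 0.963411 = 31.39
Short position value = −(long value) = -£31.39

-£31.39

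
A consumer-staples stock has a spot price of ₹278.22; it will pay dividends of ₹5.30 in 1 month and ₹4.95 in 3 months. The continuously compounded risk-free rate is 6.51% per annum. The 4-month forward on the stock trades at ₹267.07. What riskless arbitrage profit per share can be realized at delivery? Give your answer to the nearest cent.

PV(dividends) I = 5.30·e^(−0.0651·1/12) + 4.95·e^(−0.0651·3/12) = 10.1414
Fair forward F* = (S − I)·e^(rT) = (278.22 − 10.1414)·e^0.021700 = 268.0786 × 1.021937 = 273.9594
Market ₹267.07 < fair 273.9594: forward underpriced → reverse cash-and-carry (short the stock, invest proceeds at r, pay the dividends, go long the forward).
Profit at T = |F_mkt − F*| = |267.07 − 273.9594| = ₹6.89 per share

₹6.89 per share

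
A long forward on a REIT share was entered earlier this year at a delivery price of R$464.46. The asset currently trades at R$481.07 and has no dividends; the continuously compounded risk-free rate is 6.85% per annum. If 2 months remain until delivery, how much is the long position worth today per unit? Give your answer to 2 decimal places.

R$21.88

Current fair forward for the remaining 2 months: F = S·e^(r·T), r = 0.0685
F = 481.07 · e^(0.0685 × 2/12) = 481.07 × 1.011482 = 486.5936
Value of long forward = (F − K)·e^(−rT) = (486.5936 − 464.46) · e^(−0.0685·2/12)
= 22.1336 × 0.988648 = 21.88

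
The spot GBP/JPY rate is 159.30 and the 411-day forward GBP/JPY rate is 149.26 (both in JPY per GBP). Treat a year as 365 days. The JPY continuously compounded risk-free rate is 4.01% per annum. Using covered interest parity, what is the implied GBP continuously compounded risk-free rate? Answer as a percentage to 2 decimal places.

9.79%

F = S·e^((r_JPY − r_GBP)T) ⇒ r_GBP = r_JPY − ln(F/S)/T
ln(149.26/159.30) = -0.065099; /(411/365) = -0.057813
r_GBP = 0.0401 + 0.057813 = 0.097913
r_GBP = 9.79%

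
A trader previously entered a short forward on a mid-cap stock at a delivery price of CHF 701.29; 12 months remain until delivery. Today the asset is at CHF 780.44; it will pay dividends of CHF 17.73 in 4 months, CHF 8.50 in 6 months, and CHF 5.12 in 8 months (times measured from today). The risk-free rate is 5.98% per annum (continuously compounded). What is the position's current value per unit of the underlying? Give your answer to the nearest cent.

PV(remaining dividends) I = 17.73·e^(−0.0598·4/12) + 8.50·e^(−0.0598·6/12) + 5.12·e^(−0.0598·8/12) = 30.5496
Current forward F = (S − I)·e^(rT) = (780.44 − 30.5496)·e^(0.0598·12/12) = 749.8904 × 1.061624 = 796.1016
Value (long) = (F − K)·e^(−rT) = (796.1016 − 701.29) × 0.941953 = 89.3081
Short position value = −(long value) = -CHF 89.31

-CHF 89.31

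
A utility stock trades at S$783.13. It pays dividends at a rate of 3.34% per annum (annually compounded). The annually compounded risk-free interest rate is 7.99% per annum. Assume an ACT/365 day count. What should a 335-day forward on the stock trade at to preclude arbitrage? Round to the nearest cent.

F = S · (1+r)^T / (1+q)^T
= 783.13 × 1.073099 / 1.030613 = 783.13 × 1.041224
F = S$815.41

S$815.41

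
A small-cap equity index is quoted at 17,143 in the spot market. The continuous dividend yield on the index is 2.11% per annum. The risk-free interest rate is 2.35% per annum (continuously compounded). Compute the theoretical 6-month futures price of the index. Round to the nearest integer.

F = S·e^((r − q)T) = 17143 · e^((0.0235 − 0.0211) × 6/12)
= 17143 · e^0.001200 = 17143 × 1.001201
F = 17,164

17,164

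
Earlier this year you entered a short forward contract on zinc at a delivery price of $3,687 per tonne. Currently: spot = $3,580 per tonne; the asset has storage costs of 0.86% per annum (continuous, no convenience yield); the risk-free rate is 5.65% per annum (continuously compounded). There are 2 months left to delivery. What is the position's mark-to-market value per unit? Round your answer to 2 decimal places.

Current fair forward for the remaining 2 months: F = S·e^((r + u)·T), (r + u) = 0.0565 + 0.0086 = 0.0651
F = 3580 · e^(0.0651 × 2/12) = 3580 × 1.01090907 = 3619.0545
Value of long forward = (F − K)·e^(−rT) = (3619.0545 − 3687) · e^(−0.0565·2/12)
= -67.9455 × 0.99062753 = -67.31
Short position value = −(long value) = $67.31

$67.31 per tonne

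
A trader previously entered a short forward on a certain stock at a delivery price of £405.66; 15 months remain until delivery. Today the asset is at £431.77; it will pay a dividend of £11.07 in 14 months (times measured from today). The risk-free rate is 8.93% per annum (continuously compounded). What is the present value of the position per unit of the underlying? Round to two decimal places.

PV(remaining dividends) I = 11.07·e^(−0.0893·14/12) = 9.9747
Current forward F = (S − I)·e^(rT) = (431.77 − 9.9747)·e^(0.0893·15/12) = 421.7953 × 1.118093 = 471.6064
Value (long) = (F − K)·e^(−rT) = (471.6064 − 405.66) × 0.894380 = 58.9811
Short position value = −(long value) = -£58.98

-£58.98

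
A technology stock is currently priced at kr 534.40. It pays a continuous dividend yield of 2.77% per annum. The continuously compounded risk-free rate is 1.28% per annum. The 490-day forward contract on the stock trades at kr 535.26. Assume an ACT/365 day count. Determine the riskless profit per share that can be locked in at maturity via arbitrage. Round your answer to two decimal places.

kr 11.44 per share

Fair forward: F* = S·e^(carry·T), with carry = (r − q) = 0.0128 − 0.0277 = -0.0149
F* = 534.40 · e^(-0.0149 × 490/365) = 534.40 · e^-0.020003 = 534.40 × 0.980196 = kr 523.8167
Market kr 535.26 > fair kr 523.8167: forward overpriced → cash-and-carry (buy spot, short the forward).
At maturity, profit = |F_mkt − F*| = |535.26 − 523.8167| = kr 11.44 per share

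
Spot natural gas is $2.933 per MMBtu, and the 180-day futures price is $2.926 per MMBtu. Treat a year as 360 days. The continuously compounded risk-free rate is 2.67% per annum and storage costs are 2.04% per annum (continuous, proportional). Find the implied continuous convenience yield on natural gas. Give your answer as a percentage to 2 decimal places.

F = S·e^((r+u−y)T) ⇒ (r+u−y) = ln(F/S)/T
ln(2.926/2.933) = -0.002389; /T ⇒ -0.004778
y = r + u − ln(F/S)/T = 0.0267 + 0.0204 + 0.004778 = 0.051878
y = 5.19%

5.19%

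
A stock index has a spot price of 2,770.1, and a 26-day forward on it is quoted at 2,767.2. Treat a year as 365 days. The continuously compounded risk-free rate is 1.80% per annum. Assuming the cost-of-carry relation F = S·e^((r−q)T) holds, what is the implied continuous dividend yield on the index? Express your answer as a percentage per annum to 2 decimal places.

From F = S·e^((r−q)T): (r − q) = ln(F/S)/T
ln(2767.2/2770.1) = ln(0.998953) = -0.001048
(r − q) = -0.001048 / (26/365) = -0.014712
q = r − ln(F/S)/T = 0.0180 + 0.014712 = 0.032712
q = 3.27%

3.27%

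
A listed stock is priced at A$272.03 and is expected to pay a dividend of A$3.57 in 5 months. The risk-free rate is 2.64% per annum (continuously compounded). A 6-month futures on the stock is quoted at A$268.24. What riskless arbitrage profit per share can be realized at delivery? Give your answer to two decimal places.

A$3.83 per share

PV(dividends) I = 3.57·e^(−0.0264·5/12) = 3.5309
Fair futures F* = (S − I)·e^(rT) = (272.03 − 3.5309)·e^0.013200 = 268.4991 × 1.013288 = 272.0669
Market A$268.24 < fair 272.0669: forward underpriced → reverse cash-and-carry (short the stock, invest proceeds at r, pay the dividends, go long the forward).
Profit at T = |F_mkt − F*| = |268.24 − 272.0669| = A$3.83 per share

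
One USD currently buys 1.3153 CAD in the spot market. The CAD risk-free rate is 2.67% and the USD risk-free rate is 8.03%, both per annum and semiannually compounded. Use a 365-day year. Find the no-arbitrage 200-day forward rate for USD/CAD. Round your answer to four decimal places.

By covered interest parity, F = S · (1+r_CAD/2)^(2T) / (1+r_USD/2)^(2T)
= 1.3153 × 1.014639 / 1.044084 = 1.3153 × 0.971798
F = 1.2782 CAD per USD

1.2782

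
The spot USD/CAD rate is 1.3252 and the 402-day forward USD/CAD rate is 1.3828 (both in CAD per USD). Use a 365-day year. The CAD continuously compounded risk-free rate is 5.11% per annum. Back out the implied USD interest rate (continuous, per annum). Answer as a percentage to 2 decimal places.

1.25%

F = S·e^((r_CAD − r_USD)T) ⇒ r_USD = r_CAD − ln(F/S)/T
ln(1.3828/1.3252) = 0.042547; /(402/365) = 0.038631
r_USD = 0.0511 − 0.038631 = 0.012469
r_USD = 1.25%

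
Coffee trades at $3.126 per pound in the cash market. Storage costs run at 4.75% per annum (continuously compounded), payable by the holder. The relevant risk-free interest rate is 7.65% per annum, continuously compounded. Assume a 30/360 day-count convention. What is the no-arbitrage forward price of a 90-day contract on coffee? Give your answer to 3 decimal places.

Net carry = r + u − y = 0.0765 + 0.0475 − 0.0000 = 0.1240
F = S·e^((r+u−y)T) = 3.126 · e^(0.1240 × 90/360) = 3.126 · e^0.031000
= 3.126 × 1.031486 = $3.224 per pound

$3.224 per pound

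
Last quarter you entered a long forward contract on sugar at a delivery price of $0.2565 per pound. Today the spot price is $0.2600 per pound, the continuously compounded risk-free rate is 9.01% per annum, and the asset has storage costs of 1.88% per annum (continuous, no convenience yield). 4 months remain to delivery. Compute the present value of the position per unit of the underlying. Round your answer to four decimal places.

Current fair forward for the remaining 4 months: F = S·e^((r + u)·T), (r + u) = 0.0901 + 0.0188 = 0.1089
F = 0.2600 · e^(0.1089 × 4/12) = 0.2600 × 1.036967 = 0.2696
Value of long forward = (F − K)·e^(−rT) = (0.2696 − 0.2565) · e^(−0.0901·4/12)
= 0.0131 × 0.970413 = 0.0127

$0.0127 per pound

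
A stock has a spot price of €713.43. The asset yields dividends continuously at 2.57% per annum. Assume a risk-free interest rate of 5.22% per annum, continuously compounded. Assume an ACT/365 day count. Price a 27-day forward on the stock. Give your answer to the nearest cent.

F = S·e^((r − q)T) = 713.43 · e^((0.0522 − 0.0257) × 27/365)
= 713.43 · e^0.001960 = 713.43 × 1.001962
F = €714.83

€714.83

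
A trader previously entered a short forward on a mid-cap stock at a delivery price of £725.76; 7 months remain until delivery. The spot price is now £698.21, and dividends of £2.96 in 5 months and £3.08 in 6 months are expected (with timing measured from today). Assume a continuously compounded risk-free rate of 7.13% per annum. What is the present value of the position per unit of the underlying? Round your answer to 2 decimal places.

PV(remaining dividends) I = 2.96·e^(−0.0713·5/12) + 3.08·e^(−0.0713·6/12) = 5.8455
Current forward F = (S − I)·e^(rT) = (698.21 − 5.8455)·e^(0.0713·7/12) = 692.3645 × 1.042469 = 721.7685
Value (long) = (F − K)·e^(−rT) = (721.7685 − 725.76) × 0.959261 = -3.8289
Short position value = −(long value) = £3.83

£3.83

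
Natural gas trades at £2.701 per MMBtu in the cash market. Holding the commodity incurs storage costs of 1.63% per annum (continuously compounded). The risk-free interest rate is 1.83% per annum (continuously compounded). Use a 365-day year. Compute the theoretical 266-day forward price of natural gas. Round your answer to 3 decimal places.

£2.770 per MMBtu

Net carry = r + u − y = 0.0183 + 0.0163 − 0.0000 = 0.0346
F = S·e^((r+u−y)T) = 2.701 · e^(0.0346 × 266/365) = 2.701 · e^0.025215
= 2.701 × 1.025536 = £2.770 per MMBtu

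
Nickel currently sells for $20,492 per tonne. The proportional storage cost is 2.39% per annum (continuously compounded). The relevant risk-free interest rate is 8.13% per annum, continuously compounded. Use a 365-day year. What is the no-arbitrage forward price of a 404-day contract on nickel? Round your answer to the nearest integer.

$23,023 per tonne

Net carry = r + u − y = 0.0813 + 0.0239 − 0.0000 = 0.1052
F = S·e^((r+u−y)T) = 20492 · e^(0.1052 × 404/365) = 20492 · e^0.116441
= 20492 × 1.123491 = $23,023 per tonne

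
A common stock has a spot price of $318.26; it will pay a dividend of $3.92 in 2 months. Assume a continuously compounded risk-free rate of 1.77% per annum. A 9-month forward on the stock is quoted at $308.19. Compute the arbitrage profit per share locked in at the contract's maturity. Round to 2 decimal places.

PV(dividends) I = 3.92·e^(−0.0177·2/12) = 3.9085
Fair forward F* = (S − I)·e^(rT) = (318.26 − 3.9085)·e^0.013275 = 314.3515 × 1.013364 = 318.5525
Market $308.19 < fair 318.5525: forward underpriced → reverse cash-and-carry (short the stock, invest proceeds at r, pay the dividends, go long the forward).
Profit at T = |F_mkt − F*| = |308.19 − 318.5525| = $10.36 per share

$10.36 per share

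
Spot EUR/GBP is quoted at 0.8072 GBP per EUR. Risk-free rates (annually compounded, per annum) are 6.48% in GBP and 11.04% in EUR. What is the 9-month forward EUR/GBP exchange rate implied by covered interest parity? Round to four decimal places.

0.7822

By covered interest parity, F = S · (1+r_GBP)^T / (1+r_EUR)^T
= 0.8072 × 1.048217 / 1.081707 = 0.8072 × 0.969040
F = 0.7822 GBP per EUR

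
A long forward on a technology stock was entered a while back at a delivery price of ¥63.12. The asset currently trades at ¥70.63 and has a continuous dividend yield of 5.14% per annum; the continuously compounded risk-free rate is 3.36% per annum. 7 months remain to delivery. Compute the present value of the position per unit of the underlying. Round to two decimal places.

Current fair forward for the remaining 7 months: F = S·e^((r − q)·T), (r − q) = 0.0336 − 0.0514 = -0.0178
F = 70.63 · e^(-0.0178 × 7/12) = 70.63 × 0.989670 = 69.9004
Value of long forward = (F − K)·e^(−rT) = (69.9004 − 63.12) · e^(−0.0336·7/12)
= 6.7804 × 0.980591 = 6.65

¥6.65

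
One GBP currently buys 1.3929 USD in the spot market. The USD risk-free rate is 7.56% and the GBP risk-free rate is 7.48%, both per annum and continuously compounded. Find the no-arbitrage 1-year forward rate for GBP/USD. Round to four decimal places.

F = S·e^((r_USD − r_GBP)T) = 1.3929 · e^((0.0756 − 0.0748) × 1)
= 1.3929 · e^0.000800 = 1.3929 × 1.000800
F = 1.3940 USD per GBP

1.3940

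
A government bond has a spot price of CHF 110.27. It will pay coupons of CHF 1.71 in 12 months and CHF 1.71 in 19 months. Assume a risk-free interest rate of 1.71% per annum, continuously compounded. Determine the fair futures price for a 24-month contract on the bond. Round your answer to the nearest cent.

PV(coupons) I = 1.71·e^(−0.0171·12/12) + 1.71·e^(−0.0171·19/12)
I = 1.6810 + 1.6643 = 3.3453
F = (S − I)·e^(rT) = (110.27 − 3.3453) · e^(0.0171·24/12)
= 106.9247 · e^0.034200 = 106.9247 × 1.034792 = CHF 110.64

CHF 110.64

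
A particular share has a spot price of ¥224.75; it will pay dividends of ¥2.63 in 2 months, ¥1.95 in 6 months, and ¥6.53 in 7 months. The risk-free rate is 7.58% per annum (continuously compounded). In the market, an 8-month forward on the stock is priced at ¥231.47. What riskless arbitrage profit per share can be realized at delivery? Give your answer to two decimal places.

¥6.35 per share

PV(dividends) I = 2.63·e^(−0.0758·2/12) + 1.95·e^(−0.0758·6/12) + 6.53·e^(−0.0758·7/12) = 10.7220
Fair forward F* = (S − I)·e^(rT) = (224.75 − 10.7220)·e^0.050533 = 214.0280 × 1.051832 = 225.1215
Market ¥231.47 > fair 225.1215: forward overpriced → cash-and-carry (borrow at r, buy the stock and collect the dividends, short the forward).
Profit at T = |F_mkt − F*| = |231.47 − 225.1215| = ¥6.35 per share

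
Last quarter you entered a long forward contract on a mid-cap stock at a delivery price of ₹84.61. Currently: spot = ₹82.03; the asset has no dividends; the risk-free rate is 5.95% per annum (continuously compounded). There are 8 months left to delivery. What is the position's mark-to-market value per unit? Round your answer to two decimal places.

Current fair forward for the remaining 8 months: F = S·e^(r·T), r = 0.0595
F = 82.03 · e^(0.0595 × 8/12) = 82.03 × 1.040464 = 85.3493
Value of long forward = (F − K)·e^(−rT) = (85.3493 − 84.61) · e^(−0.0595·8/12)
= 0.7393 × 0.961110 = 0.71

₹0.71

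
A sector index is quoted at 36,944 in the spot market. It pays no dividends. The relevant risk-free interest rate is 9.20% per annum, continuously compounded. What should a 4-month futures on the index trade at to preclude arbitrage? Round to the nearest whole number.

F = S·e^(rT) = 36944 · e^(0.0920 × 4/12)
= 36944 · e^0.030667 = 36944 × 1.031142
F = 38,095

38,095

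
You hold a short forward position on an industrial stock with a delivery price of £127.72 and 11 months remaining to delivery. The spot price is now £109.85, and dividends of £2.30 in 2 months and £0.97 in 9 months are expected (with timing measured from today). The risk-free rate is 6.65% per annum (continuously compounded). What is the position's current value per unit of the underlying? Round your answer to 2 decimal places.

£13.51

PV(remaining dividends) I = 2.30·e^(−0.0665·2/12) + 0.97·e^(−0.0665·9/12) = 3.1975
Current forward F = (S − I)·e^(rT) = (109.85 − 3.1975)·e^(0.0665·11/12) = 106.6525 × 1.062855 = 113.3561
Value (long) = (F − K)·e^(−rT) = (113.3561 − 127.72) × 0.940862 = -13.5144
Short position value = −(long value) = £13.51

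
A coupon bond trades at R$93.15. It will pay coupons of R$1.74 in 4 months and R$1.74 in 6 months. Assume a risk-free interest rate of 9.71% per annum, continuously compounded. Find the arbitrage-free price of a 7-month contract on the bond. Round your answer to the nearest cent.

PV(coupons) I = 1.74·e^(−0.0971·4/12) + 1.74·e^(−0.0971·6/12)
I = 1.6846 + 1.6575 = 3.3421
F = (S − I)·e^(rT) = (93.15 − 3.3421) · e^(0.0971·7/12)
= 89.8079 · e^0.056642 = 89.8079 × 1.058277 = R$95.04

R$95.04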